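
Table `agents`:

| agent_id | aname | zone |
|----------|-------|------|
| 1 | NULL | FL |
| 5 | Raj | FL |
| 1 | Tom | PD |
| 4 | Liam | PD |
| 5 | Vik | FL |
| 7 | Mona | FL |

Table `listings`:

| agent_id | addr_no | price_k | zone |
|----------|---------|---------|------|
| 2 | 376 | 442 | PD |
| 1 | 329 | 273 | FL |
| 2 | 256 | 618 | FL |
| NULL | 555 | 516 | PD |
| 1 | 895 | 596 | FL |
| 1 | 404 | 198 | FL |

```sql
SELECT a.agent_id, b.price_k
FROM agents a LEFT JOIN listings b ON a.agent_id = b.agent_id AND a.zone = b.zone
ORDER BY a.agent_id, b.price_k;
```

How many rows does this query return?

LEFT JOIN keeps every row from `agents`; unmatched rows get NULL for `listings`'s columns.
Matching on a.agent_id = b.agent_id AND a.zone = b.zone. A NULL in a compared column never satisfies the condition.
Matched pairs: 3; unmatched a rows kept: 5.
Total: 3 matched + 5 padded = 8 rows.

8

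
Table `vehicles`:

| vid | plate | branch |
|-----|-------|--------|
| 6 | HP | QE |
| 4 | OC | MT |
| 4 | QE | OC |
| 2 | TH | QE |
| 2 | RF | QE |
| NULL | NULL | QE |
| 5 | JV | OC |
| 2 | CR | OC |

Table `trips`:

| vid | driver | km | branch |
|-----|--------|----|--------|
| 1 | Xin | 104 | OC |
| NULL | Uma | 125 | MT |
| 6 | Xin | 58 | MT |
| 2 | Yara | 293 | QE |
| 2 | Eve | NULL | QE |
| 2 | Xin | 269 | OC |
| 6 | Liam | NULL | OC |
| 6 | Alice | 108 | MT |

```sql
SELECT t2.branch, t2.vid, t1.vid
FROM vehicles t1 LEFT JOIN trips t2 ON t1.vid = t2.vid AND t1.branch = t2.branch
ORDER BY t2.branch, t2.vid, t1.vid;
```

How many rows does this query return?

10

LEFT JOIN keeps every row from `vehicles`; unmatched rows get NULL for `trips`'s columns.
Matching on t1.vid = t2.vid AND t1.branch = t2.branch. A NULL in a compared column never satisfies the condition.
- t1[0] vid=6, branch=QE → no match; kept with NULLs on the t2 side.
- t1[1] vid=4, branch=MT → no match; kept with NULLs on the t2 side.
- t1[2] vid=4, branch=OC → no match; kept with NULLs on the t2 side.
- t1[3] vid=2, branch=QE → 2 match(es) in t2 → 2 row(s).
- t1[4] vid=2, branch=QE → 2 match(es) in t2 → 2 row(s).
- t1[5] vid=NULL, branch=QE → no match; kept with NULLs on the t2 side.
- t1[6] vid=5, branch=OC → no match; kept with NULLs on the t2 side.
- t1[7] vid=2, branch=OC → 1 match(es) in t2 → 1 row(s).
Total: 5 matched + 5 padded = 10 rows.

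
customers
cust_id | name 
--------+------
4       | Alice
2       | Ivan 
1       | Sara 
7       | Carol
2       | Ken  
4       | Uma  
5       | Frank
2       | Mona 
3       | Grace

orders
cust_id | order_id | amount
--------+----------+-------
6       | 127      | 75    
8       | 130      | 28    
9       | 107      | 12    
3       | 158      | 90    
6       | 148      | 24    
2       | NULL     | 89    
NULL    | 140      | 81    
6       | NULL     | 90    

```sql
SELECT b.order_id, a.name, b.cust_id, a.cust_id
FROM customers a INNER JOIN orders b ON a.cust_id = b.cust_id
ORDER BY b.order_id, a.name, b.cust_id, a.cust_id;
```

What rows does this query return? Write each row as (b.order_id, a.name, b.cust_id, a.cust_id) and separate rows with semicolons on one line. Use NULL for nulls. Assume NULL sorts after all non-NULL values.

(158, Grace, 3, 3); (NULL, Ivan, 2, 2); (NULL, Ken, 2, 2); (NULL, Mona, 2, 2)

INNER JOIN keeps only pairs where the ON condition holds.
Matching on a.cust_id = b.cust_id. A NULL in a compared column never satisfies the condition.
- a (cust_id=4) has no partner → excluded.
- a (cust_id=2) pairs with 1 row(s) of b.
- a (cust_id=1) has no partner → excluded.
- a (cust_id=7) has no partner → excluded.
- a (cust_id=2) pairs with 1 row(s) of b.
- a (cust_id=4) has no partner → excluded.
- a (cust_id=5) has no partner → excluded.
- a (cust_id=2) pairs with 1 row(s) of b.
- a (cust_id=3) pairs with 1 row(s) of b.
After projecting and ordering:
b.order_id | a.name | b.cust_id | a.cust_id
158 | Grace | 3 | 3
NULL | Ivan | 2 | 2
NULL | Ken | 2 | 2
NULL | Mona | 2 | 2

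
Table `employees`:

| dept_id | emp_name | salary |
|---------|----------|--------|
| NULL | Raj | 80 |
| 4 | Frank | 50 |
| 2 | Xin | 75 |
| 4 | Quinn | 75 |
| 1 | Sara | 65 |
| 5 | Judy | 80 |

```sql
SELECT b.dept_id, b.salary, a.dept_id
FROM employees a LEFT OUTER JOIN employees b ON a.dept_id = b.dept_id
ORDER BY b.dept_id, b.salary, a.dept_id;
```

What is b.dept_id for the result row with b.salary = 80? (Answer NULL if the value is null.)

LEFT JOIN keeps every row from `employees a`; unmatched rows get NULL for `employees b`'s columns.
Matching on a.dept_id = b.dept_id. A NULL in a compared column never satisfies the condition.
Matched pairs: 7; unmatched a rows kept: 1.

5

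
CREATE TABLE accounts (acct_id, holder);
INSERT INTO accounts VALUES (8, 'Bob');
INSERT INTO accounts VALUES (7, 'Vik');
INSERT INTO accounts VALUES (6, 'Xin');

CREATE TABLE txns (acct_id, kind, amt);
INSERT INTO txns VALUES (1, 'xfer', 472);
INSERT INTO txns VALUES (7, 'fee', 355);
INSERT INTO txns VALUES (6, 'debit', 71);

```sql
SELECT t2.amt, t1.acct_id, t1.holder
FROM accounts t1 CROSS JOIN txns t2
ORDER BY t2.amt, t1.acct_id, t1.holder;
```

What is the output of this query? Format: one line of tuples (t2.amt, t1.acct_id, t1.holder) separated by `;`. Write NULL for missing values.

(71, 6, Xin); (71, 7, Vik); (71, 8, Bob); (355, 6, Xin); (355, 7, Vik); (355, 8, Bob); (472, 6, Xin); (472, 7, Vik); (472, 8, Bob)

CROSS JOIN pairs every row of `accounts` with every row of `txns`: 3 × 3 = 9 rows.
After projecting and ordering:
t2.amt | t1.acct_id | t1.holder
71 | 6 | Xin
71 | 7 | Vik
71 | 8 | Bob
355 | 6 | Xin
355 | 7 | Vik
355 | 8 | Bob
472 | 6 | Xin
472 | 7 | Vik
472 | 8 | Bob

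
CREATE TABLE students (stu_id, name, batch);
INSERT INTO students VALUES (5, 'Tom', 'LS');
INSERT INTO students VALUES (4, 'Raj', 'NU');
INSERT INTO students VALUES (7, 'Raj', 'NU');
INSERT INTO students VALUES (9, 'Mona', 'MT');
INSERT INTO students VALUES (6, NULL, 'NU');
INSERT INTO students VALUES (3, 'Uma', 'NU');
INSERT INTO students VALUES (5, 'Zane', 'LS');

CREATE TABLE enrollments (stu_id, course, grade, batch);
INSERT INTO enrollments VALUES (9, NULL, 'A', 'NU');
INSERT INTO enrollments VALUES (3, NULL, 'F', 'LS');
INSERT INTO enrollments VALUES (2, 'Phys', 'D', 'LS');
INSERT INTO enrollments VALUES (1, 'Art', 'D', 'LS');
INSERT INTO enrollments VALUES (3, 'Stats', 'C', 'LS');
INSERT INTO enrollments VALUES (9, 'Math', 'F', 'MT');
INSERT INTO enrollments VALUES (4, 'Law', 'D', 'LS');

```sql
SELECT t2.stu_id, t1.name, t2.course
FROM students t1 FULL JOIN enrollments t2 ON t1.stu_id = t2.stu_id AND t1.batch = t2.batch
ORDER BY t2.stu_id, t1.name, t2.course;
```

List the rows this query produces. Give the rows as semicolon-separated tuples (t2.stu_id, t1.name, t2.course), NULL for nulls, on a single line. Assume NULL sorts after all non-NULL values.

(1, NULL, Art); (2, NULL, Phys); (3, NULL, Stats); (3, NULL, NULL); (4, NULL, Law); (9, Mona, Math); (9, NULL, NULL); (NULL, Raj, NULL); (NULL, Raj, NULL); (NULL, Tom, NULL); (NULL, Uma, NULL); (NULL, Zane, NULL); (NULL, NULL, NULL)

FULL OUTER JOIN keeps every row from both sides; unmatched rows get NULL for the other side's columns.
Matching on t1.stu_id = t2.stu_id AND t1.batch = t2.batch.
Matched pairs: 1; unmatched t1 rows kept: 6; unmatched t2 rows kept: 6.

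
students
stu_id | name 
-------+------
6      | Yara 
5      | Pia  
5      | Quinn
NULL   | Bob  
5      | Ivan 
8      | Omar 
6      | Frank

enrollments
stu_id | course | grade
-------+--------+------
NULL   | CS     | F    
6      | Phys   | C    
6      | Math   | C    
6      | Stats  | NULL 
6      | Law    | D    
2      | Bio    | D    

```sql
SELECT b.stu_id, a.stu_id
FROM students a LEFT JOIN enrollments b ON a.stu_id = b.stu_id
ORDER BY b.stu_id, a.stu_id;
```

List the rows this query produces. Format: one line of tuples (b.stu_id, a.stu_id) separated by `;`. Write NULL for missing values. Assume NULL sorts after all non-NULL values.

LEFT JOIN keeps every row from `students`; unmatched rows get NULL for `enrollments`'s columns.
Matching on a.stu_id = b.stu_id. A NULL in a compared column never satisfies the condition.
Matched pairs: 8; unmatched a rows kept: 5.

(6, 6); (6, 6); (6, 6); (6, 6); (6, 6); (6, 6); (6, 6); (6, 6); (NULL, 5); (NULL, 5); (NULL, 5); (NULL, 8); (NULL, NULL)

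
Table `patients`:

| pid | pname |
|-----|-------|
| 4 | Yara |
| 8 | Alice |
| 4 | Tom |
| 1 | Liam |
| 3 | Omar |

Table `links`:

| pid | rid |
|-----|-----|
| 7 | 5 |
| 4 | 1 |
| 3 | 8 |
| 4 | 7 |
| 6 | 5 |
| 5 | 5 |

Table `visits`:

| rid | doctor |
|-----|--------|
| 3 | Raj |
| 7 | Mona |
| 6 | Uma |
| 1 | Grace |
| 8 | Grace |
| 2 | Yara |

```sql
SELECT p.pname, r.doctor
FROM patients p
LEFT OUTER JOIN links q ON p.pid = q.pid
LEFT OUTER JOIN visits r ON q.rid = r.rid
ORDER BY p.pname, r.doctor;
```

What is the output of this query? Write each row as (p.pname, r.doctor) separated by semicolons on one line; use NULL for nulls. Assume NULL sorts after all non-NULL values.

Joins associate left-to-right: patients LEFT JOIN links on pid gives 7 intermediate row(s).
Then LEFT JOIN `visits r` on rid: each of those 7 rows is kept; rows whose q.rid has no match in r get NULL for r's columns.

(Alice, NULL); (Liam, NULL); (Omar, Grace); (Tom, Grace); (Tom, Mona); (Yara, Grace); (Yara, Mona)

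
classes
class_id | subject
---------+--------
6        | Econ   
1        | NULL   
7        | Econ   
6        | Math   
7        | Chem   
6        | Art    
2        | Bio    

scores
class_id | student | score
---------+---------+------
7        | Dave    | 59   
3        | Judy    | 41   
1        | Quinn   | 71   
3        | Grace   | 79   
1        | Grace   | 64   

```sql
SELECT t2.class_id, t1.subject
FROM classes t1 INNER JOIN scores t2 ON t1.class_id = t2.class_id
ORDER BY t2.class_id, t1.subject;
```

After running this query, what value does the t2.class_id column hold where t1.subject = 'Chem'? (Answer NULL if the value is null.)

7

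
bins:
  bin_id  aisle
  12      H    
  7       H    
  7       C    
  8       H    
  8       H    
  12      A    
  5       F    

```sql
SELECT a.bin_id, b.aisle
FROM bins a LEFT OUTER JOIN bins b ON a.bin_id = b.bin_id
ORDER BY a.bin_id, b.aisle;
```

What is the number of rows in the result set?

LEFT JOIN keeps every row from `bins a`; unmatched rows get NULL for `bins b`'s columns.
Matching on a.bin_id = b.bin_id.
- bin_id=12: 2 matching b row(s), so 2 row(s) emitted.
- bin_id=7: 2 matching b row(s), so 2 row(s) emitted.
- bin_id=7: 2 matching b row(s), so 2 row(s) emitted.
- bin_id=8: 2 matching b row(s), so 2 row(s) emitted.
- bin_id=8: 2 matching b row(s), so 2 row(s) emitted.
- bin_id=12: 2 matching b row(s), so 2 row(s) emitted.
- bin_id=5: 1 matching b row(s), so 1 row(s) emitted.
Total: 13 rows.

13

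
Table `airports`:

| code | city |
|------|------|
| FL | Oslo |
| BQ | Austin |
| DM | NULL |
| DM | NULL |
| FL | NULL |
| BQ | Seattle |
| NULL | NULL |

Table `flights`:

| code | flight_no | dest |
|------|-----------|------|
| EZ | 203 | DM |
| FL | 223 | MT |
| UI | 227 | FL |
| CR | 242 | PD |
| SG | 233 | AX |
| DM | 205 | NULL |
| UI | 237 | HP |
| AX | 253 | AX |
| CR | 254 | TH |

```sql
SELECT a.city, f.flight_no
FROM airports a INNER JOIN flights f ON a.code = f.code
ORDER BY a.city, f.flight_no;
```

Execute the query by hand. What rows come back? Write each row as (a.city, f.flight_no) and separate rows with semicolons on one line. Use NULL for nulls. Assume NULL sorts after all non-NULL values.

(Oslo, 223); (NULL, 205); (NULL, 205); (NULL, 223)

INNER JOIN keeps only pairs where the ON condition holds.
Matching on a.code = f.code. A NULL in a compared column never satisfies the condition.
- a row (code=FL): matches 1 f row(s) → 1 output row(s).
- a row (code=BQ): no match → dropped.
- a row (code=DM): matches 1 f row(s) → 1 output row(s).
- a row (code=DM): matches 1 f row(s) → 1 output row(s).
- a row (code=FL): matches 1 f row(s) → 1 output row(s).
- a row (code=BQ): no match → dropped.
- a row (code=NULL): no match → dropped.
After projecting and ordering:
a.city | f.flight_no
Oslo | 223
NULL | 205
NULL | 205
NULL | 223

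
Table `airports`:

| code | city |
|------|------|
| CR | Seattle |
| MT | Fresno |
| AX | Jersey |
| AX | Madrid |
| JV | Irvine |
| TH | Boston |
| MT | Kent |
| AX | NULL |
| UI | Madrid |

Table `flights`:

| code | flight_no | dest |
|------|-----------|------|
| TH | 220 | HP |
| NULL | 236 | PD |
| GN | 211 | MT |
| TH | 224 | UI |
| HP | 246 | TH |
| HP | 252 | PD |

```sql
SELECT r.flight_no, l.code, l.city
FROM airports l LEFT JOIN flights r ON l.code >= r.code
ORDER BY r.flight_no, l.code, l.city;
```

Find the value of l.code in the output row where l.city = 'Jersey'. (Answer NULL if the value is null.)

LEFT JOIN keeps every row from `airports`; unmatched rows get NULL for `flights`'s columns.
Matching on l.code >= r.code. A NULL in a compared column never satisfies the condition.
Matched pairs: 19; unmatched l rows kept: 4.

AX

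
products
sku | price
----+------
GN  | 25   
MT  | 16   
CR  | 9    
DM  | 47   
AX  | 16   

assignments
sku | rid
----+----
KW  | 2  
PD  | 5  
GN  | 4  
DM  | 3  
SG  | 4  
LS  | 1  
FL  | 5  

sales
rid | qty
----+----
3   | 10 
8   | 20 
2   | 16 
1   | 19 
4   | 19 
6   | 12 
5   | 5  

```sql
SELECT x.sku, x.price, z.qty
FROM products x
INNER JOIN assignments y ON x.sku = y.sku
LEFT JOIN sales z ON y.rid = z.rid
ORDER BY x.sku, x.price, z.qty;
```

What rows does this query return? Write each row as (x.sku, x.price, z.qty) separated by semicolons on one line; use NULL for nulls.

Joins associate left-to-right: products INNER JOIN assignments on sku gives 2 intermediate row(s).
Then LEFT JOIN `sales z` on rid: each of those 2 rows is kept; rows whose y.rid has no match in z get NULL for z's columns.

(DM, 47, 10); (GN, 25, 19)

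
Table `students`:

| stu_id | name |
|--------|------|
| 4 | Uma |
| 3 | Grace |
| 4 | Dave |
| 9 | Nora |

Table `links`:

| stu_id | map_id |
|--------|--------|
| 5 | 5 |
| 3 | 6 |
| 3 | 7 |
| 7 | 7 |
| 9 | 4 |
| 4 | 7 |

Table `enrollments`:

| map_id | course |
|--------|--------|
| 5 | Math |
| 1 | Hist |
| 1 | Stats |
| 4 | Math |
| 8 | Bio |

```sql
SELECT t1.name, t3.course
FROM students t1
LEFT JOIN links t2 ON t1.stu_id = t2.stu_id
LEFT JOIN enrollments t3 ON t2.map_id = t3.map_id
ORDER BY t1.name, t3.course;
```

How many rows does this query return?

Joins associate left-to-right: students LEFT JOIN links on stu_id gives 5 intermediate row(s).
Then LEFT JOIN `enrollments t3` on map_id: each of those 5 rows is kept; rows whose t2.map_id has no match in t3 get NULL for t3's columns.
Result: 5 row(s).

5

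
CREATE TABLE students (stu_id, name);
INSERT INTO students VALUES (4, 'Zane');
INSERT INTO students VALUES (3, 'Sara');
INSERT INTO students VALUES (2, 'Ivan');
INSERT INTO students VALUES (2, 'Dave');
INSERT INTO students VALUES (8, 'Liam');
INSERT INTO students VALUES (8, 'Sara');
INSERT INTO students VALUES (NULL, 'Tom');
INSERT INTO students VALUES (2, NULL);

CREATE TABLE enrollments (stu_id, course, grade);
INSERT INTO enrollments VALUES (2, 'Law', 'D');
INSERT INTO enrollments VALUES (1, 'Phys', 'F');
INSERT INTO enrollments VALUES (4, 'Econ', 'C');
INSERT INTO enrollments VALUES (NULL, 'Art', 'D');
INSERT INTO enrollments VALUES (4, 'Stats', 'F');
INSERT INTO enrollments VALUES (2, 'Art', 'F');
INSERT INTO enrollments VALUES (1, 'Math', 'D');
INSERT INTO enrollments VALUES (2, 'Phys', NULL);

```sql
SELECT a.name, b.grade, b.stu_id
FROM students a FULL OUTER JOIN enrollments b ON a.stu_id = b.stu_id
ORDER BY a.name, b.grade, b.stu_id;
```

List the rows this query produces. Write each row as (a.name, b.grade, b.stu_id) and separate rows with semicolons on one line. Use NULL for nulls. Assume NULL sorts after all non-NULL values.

(Dave, D, 2); (Dave, F, 2); (Dave, NULL, 2); (Ivan, D, 2); (Ivan, F, 2); (Ivan, NULL, 2); (Liam, NULL, NULL); (Sara, NULL, NULL); (Sara, NULL, NULL); (Tom, NULL, NULL); (Zane, C, 4); (Zane, F, 4); (NULL, D, 1); (NULL, D, 2); (NULL, D, NULL); (NULL, F, 1); (NULL, F, 2); (NULL, NULL, 2)

FULL OUTER JOIN keeps every row from both sides; unmatched rows get NULL for the other side's columns.
Matching on a.stu_id = b.stu_id. A NULL in a compared column never satisfies the condition.
Matched pairs: 11; unmatched a rows kept: 4; unmatched b rows kept: 3.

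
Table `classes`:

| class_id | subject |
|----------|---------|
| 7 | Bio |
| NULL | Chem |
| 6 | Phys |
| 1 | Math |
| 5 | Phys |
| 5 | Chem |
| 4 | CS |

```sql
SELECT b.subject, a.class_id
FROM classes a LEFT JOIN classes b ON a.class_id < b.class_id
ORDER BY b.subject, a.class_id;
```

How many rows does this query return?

16

LEFT JOIN keeps every row from `classes a`; unmatched rows get NULL for `classes b`'s columns.
Matching on a.class_id < b.class_id. A NULL in a compared column never satisfies the condition.
- a (class_id=7) has no partner → padded with NULL.
- a (class_id=NULL) has no partner → padded with NULL.
- a (class_id=6) pairs with 1 row(s) of b.
- a (class_id=1) pairs with 5 row(s) of b.
- a (class_id=5) pairs with 2 row(s) of b.
- a (class_id=5) pairs with 2 row(s) of b.
- a (class_id=4) pairs with 4 row(s) of b.
Total: 14 matched + 2 padded = 16 rows.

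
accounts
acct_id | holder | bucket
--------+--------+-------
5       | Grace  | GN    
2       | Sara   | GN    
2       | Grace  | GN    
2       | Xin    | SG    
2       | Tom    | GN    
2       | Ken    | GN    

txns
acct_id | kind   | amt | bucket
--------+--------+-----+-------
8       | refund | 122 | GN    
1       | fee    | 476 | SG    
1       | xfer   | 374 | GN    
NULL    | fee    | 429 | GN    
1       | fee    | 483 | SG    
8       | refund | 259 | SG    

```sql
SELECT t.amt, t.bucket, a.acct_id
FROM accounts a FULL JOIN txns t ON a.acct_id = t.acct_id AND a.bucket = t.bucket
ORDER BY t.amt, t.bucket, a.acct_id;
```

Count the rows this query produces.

FULL OUTER JOIN keeps every row from both sides; unmatched rows get NULL for the other side's columns.
Matching on a.acct_id = t.acct_id AND a.bucket = t.bucket. A NULL in a compared column never satisfies the condition.
- acct_id=5, bucket=GN: no t row matches, row kept with t columns NULL.
- acct_id=2, bucket=GN: no t row matches, row kept with t columns NULL.
- acct_id=2, bucket=GN: no t row matches, row kept with t columns NULL.
- acct_id=2, bucket=SG: no t row matches, row kept with t columns NULL.
- acct_id=2, bucket=GN: no t row matches, row kept with t columns NULL.
- acct_id=2, bucket=GN: no t row matches, row kept with t columns NULL.
- plus 6 unmatched t row(s), each kept with NULL a columns.
Total: 0 matched + 12 padded = 12 rows.

12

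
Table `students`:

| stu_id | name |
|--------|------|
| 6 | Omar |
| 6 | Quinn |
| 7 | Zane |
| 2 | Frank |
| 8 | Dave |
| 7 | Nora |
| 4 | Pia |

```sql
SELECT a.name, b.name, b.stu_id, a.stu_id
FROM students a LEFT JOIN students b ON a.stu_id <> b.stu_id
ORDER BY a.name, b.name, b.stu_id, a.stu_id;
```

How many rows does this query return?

38

LEFT JOIN keeps every row from `students a`; unmatched rows get NULL for `students b`'s columns.
Matching on a.stu_id <> b.stu_id.
Matched pairs: 38; unmatched a rows kept: 0.
Total: 38 rows.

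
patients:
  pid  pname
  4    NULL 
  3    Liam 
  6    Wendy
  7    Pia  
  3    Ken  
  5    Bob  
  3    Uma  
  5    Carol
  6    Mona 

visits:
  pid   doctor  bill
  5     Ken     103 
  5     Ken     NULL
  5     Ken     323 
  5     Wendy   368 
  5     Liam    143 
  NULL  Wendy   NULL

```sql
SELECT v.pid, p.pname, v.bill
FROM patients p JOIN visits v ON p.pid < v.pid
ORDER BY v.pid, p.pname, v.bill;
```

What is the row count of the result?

20

INNER JOIN keeps only pairs where the ON condition holds.
Matching on p.pid < v.pid. A NULL in a compared column never satisfies the condition.
Matched pairs: 20.
Total: 20 rows.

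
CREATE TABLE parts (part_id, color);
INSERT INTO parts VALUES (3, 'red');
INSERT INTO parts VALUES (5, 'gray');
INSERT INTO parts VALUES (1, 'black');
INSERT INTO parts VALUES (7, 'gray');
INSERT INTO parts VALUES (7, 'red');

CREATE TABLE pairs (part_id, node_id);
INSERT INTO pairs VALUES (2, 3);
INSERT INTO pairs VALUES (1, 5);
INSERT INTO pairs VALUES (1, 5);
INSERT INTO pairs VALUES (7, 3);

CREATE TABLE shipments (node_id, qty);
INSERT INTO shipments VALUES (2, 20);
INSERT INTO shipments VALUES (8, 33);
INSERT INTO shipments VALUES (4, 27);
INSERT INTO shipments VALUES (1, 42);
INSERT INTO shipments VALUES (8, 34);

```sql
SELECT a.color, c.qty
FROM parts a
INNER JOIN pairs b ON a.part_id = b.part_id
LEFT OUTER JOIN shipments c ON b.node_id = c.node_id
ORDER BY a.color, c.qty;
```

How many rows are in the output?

4

Evaluate left to right. First `parts a INNER JOIN pairs b` on part_id: 4 row(s).
Then LEFT JOIN `shipments c` on node_id: each of those 4 rows is kept; rows whose b.node_id has no match in c get NULL for c's columns.
Result: 4 row(s).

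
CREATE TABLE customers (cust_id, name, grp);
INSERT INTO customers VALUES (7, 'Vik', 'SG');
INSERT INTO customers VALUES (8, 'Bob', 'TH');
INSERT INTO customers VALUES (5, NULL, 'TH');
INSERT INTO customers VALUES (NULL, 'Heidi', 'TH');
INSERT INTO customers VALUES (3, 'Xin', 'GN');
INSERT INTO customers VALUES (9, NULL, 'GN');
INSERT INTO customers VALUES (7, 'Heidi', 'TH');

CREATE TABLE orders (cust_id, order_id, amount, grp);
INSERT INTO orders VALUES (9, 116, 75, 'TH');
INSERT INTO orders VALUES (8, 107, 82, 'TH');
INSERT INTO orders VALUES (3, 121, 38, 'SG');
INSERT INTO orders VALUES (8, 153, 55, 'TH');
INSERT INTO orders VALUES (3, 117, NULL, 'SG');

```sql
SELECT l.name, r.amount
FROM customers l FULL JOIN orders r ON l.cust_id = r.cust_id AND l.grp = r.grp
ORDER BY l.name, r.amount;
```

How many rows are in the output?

11

FULL OUTER JOIN keeps every row from both sides; unmatched rows get NULL for the other side's columns.
Matching on l.cust_id = r.cust_id AND l.grp = r.grp. A NULL in a compared column never satisfies the condition.
- l row (cust_id=7, grp=SG): no match → kept, r columns NULL.
- l row (cust_id=8, grp=TH): matches 2 r row(s) → 2 output row(s).
- l row (cust_id=5, grp=TH): no match → kept, r columns NULL.
- l row (cust_id=NULL, grp=TH): no match → kept, r columns NULL.
- l row (cust_id=3, grp=GN): no match → kept, r columns NULL.
- l row (cust_id=9, grp=GN): no match → kept, r columns NULL.
- l row (cust_id=7, grp=TH): no match → kept, r columns NULL.
- 3 r row(s) had no l match → kept, l columns NULL.
Total: 2 matched + 9 padded = 11 rows.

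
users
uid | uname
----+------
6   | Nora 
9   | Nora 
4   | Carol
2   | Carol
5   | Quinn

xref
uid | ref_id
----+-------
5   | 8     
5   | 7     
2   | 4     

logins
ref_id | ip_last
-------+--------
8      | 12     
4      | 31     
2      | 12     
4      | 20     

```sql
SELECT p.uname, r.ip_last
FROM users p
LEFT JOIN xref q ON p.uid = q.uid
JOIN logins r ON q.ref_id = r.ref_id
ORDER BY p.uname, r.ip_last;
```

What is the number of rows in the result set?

3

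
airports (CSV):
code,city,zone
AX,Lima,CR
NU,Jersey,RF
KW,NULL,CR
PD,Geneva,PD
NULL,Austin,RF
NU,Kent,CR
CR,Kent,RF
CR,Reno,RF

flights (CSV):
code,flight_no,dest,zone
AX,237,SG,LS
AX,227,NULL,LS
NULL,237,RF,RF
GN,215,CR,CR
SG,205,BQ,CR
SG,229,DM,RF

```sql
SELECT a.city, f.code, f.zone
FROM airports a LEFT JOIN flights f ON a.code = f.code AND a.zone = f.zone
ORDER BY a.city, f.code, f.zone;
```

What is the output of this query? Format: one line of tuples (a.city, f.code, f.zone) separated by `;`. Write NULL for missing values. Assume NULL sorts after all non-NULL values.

(Austin, NULL, NULL); (Geneva, NULL, NULL); (Jersey, NULL, NULL); (Kent, NULL, NULL); (Kent, NULL, NULL); (Lima, NULL, NULL); (Reno, NULL, NULL); (NULL, NULL, NULL)

LEFT JOIN keeps every row from `airports`; unmatched rows get NULL for `flights`'s columns.
Matching on a.code = f.code AND a.zone = f.zone. A NULL in a compared column never satisfies the condition.
Matched pairs: 0; unmatched a rows kept: 8.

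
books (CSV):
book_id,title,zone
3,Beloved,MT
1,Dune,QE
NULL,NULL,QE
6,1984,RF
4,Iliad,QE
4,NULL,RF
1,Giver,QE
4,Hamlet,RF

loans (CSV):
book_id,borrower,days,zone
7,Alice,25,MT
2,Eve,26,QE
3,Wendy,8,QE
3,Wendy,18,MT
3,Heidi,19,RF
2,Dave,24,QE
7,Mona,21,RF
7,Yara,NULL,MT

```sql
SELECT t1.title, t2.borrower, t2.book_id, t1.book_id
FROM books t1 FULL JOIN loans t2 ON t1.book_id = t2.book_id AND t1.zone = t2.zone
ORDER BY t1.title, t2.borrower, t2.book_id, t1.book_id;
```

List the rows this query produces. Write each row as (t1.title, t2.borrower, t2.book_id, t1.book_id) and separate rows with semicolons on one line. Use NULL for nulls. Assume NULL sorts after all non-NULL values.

(1984, NULL, NULL, 6); (Beloved, Wendy, 3, 3); (Dune, NULL, NULL, 1); (Giver, NULL, NULL, 1); (Hamlet, NULL, NULL, 4); (Iliad, NULL, NULL, 4); (NULL, Alice, 7, NULL); (NULL, Dave, 2, NULL); (NULL, Eve, 2, NULL); (NULL, Heidi, 3, NULL); (NULL, Mona, 7, NULL); (NULL, Wendy, 3, NULL); (NULL, Yara, 7, NULL); (NULL, NULL, NULL, 4); (NULL, NULL, NULL, NULL)

FULL OUTER JOIN keeps every row from both sides; unmatched rows get NULL for the other side's columns.
Matching on t1.book_id = t2.book_id AND t1.zone = t2.zone. A NULL in a compared column never satisfies the condition.
- t1[0] book_id=3, zone=MT → 1 match(es) in t2 → 1 row(s).
- t1[1] book_id=1, zone=QE → no match; kept with NULLs on the t2 side.
- t1[2] book_id=NULL, zone=QE → no match; kept with NULLs on the t2 side.
- t1[3] book_id=6, zone=RF → no match; kept with NULLs on the t2 side.
- t1[4] book_id=4, zone=QE → no match; kept with NULLs on the t2 side.
- t1[5] book_id=4, zone=RF → no match; kept with NULLs on the t2 side.
- t1[6] book_id=1, zone=QE → no match; kept with NULLs on the t2 side.
- t1[7] book_id=4, zone=RF → no match; kept with NULLs on the t2 side.
- 7 t2 row(s) had no t1 match → kept, t1 columns NULL.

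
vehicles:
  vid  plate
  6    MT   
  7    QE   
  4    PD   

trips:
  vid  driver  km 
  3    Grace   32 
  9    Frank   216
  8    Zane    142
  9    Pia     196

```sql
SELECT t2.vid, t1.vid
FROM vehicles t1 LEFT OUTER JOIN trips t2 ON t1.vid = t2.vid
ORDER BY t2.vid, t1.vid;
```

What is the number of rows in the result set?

LEFT JOIN keeps every row from `vehicles`; unmatched rows get NULL for `trips`'s columns.
Matching on t1.vid = t2.vid.
Matched pairs: 0; unmatched t1 rows kept: 3.
Total: 0 matched + 3 padded = 3 rows.

3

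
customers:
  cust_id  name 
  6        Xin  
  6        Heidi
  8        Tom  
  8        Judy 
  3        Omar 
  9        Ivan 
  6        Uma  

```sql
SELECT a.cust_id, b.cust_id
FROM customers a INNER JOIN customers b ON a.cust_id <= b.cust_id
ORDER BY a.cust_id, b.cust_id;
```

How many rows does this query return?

INNER JOIN keeps only pairs where the ON condition holds.
Matching on a.cust_id <= b.cust_id.
- a row (cust_id=6): matches 6 b row(s) → 6 output row(s).
- a row (cust_id=6): matches 6 b row(s) → 6 output row(s).
- a row (cust_id=8): matches 3 b row(s) → 3 output row(s).
- a row (cust_id=8): matches 3 b row(s) → 3 output row(s).
- a row (cust_id=3): matches 7 b row(s) → 7 output row(s).
- a row (cust_id=9): matches 1 b row(s) → 1 output row(s).
- a row (cust_id=6): matches 6 b row(s) → 6 output row(s).
Total: 32 rows.

32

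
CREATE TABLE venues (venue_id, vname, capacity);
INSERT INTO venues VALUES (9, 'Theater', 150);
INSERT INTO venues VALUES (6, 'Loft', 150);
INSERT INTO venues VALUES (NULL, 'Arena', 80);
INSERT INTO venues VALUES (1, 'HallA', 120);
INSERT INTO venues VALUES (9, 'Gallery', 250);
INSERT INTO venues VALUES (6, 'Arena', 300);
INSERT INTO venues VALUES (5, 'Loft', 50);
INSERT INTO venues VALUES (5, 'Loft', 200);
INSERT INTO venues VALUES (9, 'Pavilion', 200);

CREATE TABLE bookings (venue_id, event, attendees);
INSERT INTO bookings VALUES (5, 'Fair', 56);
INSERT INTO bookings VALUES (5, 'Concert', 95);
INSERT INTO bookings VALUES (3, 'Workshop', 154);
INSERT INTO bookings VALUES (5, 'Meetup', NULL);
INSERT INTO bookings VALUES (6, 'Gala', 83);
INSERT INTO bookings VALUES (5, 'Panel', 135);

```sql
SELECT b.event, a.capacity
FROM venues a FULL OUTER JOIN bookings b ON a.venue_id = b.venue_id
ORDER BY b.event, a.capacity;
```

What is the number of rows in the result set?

16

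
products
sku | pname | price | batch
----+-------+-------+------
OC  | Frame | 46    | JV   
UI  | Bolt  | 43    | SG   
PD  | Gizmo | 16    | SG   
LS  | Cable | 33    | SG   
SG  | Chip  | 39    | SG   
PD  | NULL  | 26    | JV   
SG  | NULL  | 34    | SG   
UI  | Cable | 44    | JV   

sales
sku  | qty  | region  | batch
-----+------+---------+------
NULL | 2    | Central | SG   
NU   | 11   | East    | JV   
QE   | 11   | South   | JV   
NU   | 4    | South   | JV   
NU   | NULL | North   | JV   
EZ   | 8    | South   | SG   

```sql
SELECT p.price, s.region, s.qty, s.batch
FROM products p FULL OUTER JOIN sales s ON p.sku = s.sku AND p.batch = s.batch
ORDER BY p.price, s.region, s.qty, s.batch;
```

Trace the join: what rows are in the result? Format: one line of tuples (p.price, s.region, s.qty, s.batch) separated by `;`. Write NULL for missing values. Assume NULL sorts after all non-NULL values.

(16, NULL, NULL, NULL); (26, NULL, NULL, NULL); (33, NULL, NULL, NULL); (34, NULL, NULL, NULL); (39, NULL, NULL, NULL); (43, NULL, NULL, NULL); (44, NULL, NULL, NULL); (46, NULL, NULL, NULL); (NULL, Central, 2, SG); (NULL, East, 11, JV); (NULL, North, NULL, JV); (NULL, South, 4, JV); (NULL, South, 8, SG); (NULL, South, 11, JV)

FULL OUTER JOIN keeps every row from both sides; unmatched rows get NULL for the other side's columns.
Matching on p.sku = s.sku AND p.batch = s.batch. A NULL in a compared column never satisfies the condition.
Matched pairs: 0; unmatched p rows kept: 8; unmatched s rows kept: 6.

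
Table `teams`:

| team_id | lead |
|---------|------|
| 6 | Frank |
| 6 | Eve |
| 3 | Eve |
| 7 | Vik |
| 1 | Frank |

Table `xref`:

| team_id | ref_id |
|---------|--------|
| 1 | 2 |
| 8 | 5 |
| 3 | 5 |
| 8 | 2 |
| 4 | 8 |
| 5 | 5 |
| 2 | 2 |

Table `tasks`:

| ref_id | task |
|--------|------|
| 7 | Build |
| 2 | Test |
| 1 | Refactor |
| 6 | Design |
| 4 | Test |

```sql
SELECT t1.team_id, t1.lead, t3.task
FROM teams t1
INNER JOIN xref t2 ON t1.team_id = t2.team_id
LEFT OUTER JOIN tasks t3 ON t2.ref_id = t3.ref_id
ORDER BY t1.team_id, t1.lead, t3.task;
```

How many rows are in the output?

2

Joins associate left-to-right: teams INNER JOIN xref on team_id gives 2 intermediate row(s).
Then LEFT JOIN `tasks t3` on ref_id: each of those 2 rows is kept; rows whose t2.ref_id has no match in t3 get NULL for t3's columns.
Result: 2 row(s).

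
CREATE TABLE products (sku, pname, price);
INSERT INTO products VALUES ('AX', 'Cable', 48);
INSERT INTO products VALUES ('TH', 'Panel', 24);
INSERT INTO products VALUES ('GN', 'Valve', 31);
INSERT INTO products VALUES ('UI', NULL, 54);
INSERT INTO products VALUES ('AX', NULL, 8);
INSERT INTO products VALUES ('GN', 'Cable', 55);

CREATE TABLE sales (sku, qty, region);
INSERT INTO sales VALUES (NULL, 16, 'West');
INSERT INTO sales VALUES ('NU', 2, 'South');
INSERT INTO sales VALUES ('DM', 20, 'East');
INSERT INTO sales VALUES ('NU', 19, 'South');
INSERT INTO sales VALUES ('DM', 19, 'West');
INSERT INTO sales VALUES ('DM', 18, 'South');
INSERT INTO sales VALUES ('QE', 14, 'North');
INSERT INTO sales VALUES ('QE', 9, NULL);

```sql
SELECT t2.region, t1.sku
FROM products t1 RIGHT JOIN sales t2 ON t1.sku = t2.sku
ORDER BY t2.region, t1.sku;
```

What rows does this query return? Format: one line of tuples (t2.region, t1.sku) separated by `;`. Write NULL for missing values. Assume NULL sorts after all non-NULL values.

RIGHT JOIN keeps every row from `sales`; unmatched rows get NULL for `products`'s columns.
Matching on t1.sku = t2.sku. A NULL in a compared column never satisfies the condition.
- t1[0] sku=AX → no match.
- t1[1] sku=TH → no match.
- t1[2] sku=GN → no match.
- t1[3] sku=UI → no match.
- t1[4] sku=AX → no match.
- t1[5] sku=GN → no match.
- plus 8 unmatched t2 row(s), each kept with NULL t1 columns.
After projecting and ordering:
t2.region | t1.sku
East | NULL
North | NULL
South | NULL
South | NULL
South | NULL
West | NULL
West | NULL
NULL | NULL

(East, NULL); (North, NULL); (South, NULL); (South, NULL); (South, NULL); (West, NULL); (West, NULL); (NULL, NULL)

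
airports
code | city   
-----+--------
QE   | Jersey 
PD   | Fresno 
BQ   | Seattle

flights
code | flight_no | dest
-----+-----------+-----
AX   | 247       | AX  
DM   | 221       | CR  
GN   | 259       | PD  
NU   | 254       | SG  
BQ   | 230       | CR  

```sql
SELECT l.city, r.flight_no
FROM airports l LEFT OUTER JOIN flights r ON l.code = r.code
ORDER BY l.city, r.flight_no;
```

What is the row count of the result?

3

LEFT JOIN keeps every row from `airports`; unmatched rows get NULL for `flights`'s columns.
Matching on l.code = r.code.
- l row (code=QE): no match → kept, r columns NULL.
- l row (code=PD): no match → kept, r columns NULL.
- l row (code=BQ): matches 1 r row(s) → 1 output row(s).
Total: 1 matched + 2 padded = 3 rows.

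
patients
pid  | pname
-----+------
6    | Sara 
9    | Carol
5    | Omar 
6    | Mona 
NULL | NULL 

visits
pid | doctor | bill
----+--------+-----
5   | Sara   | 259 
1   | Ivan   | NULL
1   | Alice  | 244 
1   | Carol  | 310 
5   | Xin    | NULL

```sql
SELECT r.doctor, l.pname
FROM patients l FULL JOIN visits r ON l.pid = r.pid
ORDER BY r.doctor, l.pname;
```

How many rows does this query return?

9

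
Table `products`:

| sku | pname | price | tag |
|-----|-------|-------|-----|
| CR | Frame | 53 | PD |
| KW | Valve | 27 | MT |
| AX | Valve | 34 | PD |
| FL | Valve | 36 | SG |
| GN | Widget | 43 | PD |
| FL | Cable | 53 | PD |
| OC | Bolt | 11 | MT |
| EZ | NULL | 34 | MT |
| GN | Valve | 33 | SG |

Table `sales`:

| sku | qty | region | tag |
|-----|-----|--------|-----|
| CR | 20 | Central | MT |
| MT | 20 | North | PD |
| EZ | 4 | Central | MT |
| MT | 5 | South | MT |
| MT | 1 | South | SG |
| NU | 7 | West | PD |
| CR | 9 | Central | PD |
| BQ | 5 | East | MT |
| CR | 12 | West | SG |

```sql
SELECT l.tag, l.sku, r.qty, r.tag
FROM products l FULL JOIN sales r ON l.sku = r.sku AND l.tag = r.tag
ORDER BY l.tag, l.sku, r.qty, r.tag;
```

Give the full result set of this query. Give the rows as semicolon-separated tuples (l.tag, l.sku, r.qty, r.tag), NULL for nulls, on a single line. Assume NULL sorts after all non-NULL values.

FULL OUTER JOIN keeps every row from both sides; unmatched rows get NULL for the other side's columns.
Matching on l.sku = r.sku AND l.tag = r.tag.
Matched pairs: 2; unmatched l rows kept: 7; unmatched r rows kept: 7.

(MT, EZ, 4, MT); (MT, KW, NULL, NULL); (MT, OC, NULL, NULL); (PD, AX, NULL, NULL); (PD, CR, 9, PD); (PD, FL, NULL, NULL); (PD, GN, NULL, NULL); (SG, FL, NULL, NULL); (SG, GN, NULL, NULL); (NULL, NULL, 1, SG); (NULL, NULL, 5, MT); (NULL, NULL, 5, MT); (NULL, NULL, 7, PD); (NULL, NULL, 12, SG); (NULL, NULL, 20, MT); (NULL, NULL, 20, PD)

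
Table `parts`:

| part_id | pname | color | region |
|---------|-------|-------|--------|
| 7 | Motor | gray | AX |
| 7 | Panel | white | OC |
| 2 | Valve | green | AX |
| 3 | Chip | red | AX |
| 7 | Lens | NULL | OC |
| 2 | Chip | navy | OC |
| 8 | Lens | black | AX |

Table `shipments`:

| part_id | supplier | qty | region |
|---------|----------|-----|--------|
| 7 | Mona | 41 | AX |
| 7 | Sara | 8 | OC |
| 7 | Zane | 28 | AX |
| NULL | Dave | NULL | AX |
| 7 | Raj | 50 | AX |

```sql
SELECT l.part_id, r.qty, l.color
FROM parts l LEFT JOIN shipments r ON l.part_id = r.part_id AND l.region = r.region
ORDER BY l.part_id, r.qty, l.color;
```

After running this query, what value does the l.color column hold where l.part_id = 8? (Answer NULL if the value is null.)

black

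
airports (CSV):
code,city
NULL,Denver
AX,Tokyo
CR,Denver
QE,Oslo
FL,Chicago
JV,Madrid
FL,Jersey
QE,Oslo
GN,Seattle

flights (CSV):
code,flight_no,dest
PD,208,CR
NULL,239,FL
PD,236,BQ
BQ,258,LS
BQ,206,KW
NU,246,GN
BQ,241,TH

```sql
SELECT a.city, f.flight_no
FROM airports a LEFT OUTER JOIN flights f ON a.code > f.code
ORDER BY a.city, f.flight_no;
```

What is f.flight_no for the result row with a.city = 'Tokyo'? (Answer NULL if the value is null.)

LEFT JOIN keeps every row from `airports`; unmatched rows get NULL for `flights`'s columns.
Matching on a.code > f.code. A NULL in a compared column never satisfies the condition.
Matched pairs: 27; unmatched a rows kept: 2.

NULL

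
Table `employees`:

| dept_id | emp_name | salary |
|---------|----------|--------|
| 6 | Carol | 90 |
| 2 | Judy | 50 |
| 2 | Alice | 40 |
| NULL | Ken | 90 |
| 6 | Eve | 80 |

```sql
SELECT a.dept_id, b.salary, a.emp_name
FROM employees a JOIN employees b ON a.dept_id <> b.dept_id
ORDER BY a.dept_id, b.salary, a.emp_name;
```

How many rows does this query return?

8

INNER JOIN keeps only pairs where the ON condition holds.
Matching on a.dept_id <> b.dept_id. A NULL in a compared column never satisfies the condition.
- a row (dept_id=6): matches 2 b row(s) → 2 output row(s).
- a row (dept_id=2): matches 2 b row(s) → 2 output row(s).
- a row (dept_id=2): matches 2 b row(s) → 2 output row(s).
- a row (dept_id=NULL): no match → dropped.
- a row (dept_id=6): matches 2 b row(s) → 2 output row(s).
Total: 8 rows.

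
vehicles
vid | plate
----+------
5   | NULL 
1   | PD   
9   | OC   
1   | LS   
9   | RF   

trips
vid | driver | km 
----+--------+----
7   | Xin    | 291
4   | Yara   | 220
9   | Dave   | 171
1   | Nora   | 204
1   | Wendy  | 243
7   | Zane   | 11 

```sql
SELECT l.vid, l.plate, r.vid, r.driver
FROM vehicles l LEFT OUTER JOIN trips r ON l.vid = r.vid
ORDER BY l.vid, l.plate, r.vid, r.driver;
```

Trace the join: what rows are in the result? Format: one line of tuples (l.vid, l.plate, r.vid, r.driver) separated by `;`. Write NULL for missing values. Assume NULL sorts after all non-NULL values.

(1, LS, 1, Nora); (1, LS, 1, Wendy); (1, PD, 1, Nora); (1, PD, 1, Wendy); (5, NULL, NULL, NULL); (9, OC, 9, Dave); (9, RF, 9, Dave)

LEFT JOIN keeps every row from `vehicles`; unmatched rows get NULL for `trips`'s columns.
Matching on l.vid = r.vid.
- vid=5: no r row matches, row kept with r columns NULL.
- vid=1: 2 matching r row(s), so 2 row(s) emitted.
- vid=9: 1 matching r row(s), so 1 row(s) emitted.
- vid=1: 2 matching r row(s), so 2 row(s) emitted.
- vid=9: 1 matching r row(s), so 1 row(s) emitted.
After projecting and ordering:
l.vid | l.plate | r.vid | r.driver
1 | LS | 1 | Nora
1 | LS | 1 | Wendy
1 | PD | 1 | Nora
1 | PD | 1 | Wendy
5 | NULL | NULL | NULL
9 | OC | 9 | Dave
9 | RF | 9 | Dave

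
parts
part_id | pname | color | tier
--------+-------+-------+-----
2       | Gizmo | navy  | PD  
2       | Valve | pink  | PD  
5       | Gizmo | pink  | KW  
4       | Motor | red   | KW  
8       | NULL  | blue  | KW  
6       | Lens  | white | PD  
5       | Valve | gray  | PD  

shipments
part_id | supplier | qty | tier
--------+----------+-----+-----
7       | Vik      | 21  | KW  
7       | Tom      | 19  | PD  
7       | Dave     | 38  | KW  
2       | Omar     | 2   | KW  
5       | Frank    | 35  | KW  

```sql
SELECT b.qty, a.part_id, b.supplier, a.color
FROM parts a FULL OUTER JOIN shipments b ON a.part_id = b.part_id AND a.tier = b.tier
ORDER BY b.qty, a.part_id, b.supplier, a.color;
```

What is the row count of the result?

FULL OUTER JOIN keeps every row from both sides; unmatched rows get NULL for the other side's columns.
Matching on a.part_id = b.part_id AND a.tier = b.tier.
Matched pairs: 1; unmatched a rows kept: 6; unmatched b rows kept: 4.
Total: 1 matched + 10 padded = 11 rows.

11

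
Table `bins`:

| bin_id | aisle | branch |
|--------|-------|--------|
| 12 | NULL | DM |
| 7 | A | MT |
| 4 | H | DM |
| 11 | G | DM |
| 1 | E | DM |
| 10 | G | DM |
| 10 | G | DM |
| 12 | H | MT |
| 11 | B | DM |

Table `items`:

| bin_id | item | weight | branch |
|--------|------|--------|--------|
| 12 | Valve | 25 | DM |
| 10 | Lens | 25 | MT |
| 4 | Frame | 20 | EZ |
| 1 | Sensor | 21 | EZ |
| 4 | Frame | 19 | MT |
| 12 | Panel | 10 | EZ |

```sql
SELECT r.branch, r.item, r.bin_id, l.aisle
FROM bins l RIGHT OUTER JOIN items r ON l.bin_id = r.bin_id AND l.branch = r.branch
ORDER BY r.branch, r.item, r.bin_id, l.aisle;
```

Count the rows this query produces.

RIGHT JOIN keeps every row from `items`; unmatched rows get NULL for `bins`'s columns.
Matching on l.bin_id = r.bin_id AND l.branch = r.branch.
- bin_id=12, branch=DM: 1 matching r row(s), so 1 row(s) emitted.
- bin_id=7, branch=MT: no matching r row.
- bin_id=4, branch=DM: no matching r row.
- bin_id=11, branch=DM: no matching r row.
- bin_id=1, branch=DM: no matching r row.
- bin_id=10, branch=DM: no matching r row.
- bin_id=10, branch=DM: no matching r row.
- bin_id=12, branch=MT: no matching r row.
- bin_id=11, branch=DM: no matching r row.
- 5 r row(s) had no l match → kept, l columns NULL.
Total: 1 matched + 5 padded = 6 rows.

6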